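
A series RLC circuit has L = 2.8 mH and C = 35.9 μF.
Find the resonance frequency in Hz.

Step 1 — Resonance condition Im(Z)=0 gives ω₀ = 1/√(LC).
Step 2 — ω₀ = 1/√(0.0028·3.59e-05) = 3154 rad/s.
Step 3 — f₀ = ω₀/(2π) = 502 Hz.

f₀ = 502 Hz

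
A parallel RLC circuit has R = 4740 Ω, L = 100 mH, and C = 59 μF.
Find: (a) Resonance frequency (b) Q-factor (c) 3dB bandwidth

Step 1 — Resonance: ω₀ = 1/√(LC) = 1/√(0.1·5.9e-05) = 411.7 rad/s.
Step 2 — f₀ = ω₀/(2π) = 65.52 Hz.
Step 3 — Parallel Q: Q = R/(ω₀L) = 4740/(411.7·0.1) = 115.1.
Step 4 — Bandwidth: Δω = ω₀/Q = 3.576 rad/s; BW = Δω/(2π) = 0.5691 Hz.

(a) f₀ = 65.52 Hz  (b) Q = 115.1  (c) BW = 0.5691 Hz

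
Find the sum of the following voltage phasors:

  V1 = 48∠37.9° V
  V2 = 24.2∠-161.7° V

Step 1 — Convert each phasor to rectangular form:
  V1 = 48·(cos(37.9°) + j·sin(37.9°)) = 37.88 + j29.49 V
  V2 = 24.2·(cos(-161.7°) + j·sin(-161.7°)) = -22.98 - j7.599 V
Step 2 — Sum components: V_total = 14.9 + j21.89 V.
Step 3 — Convert to polar: |V_total| = 26.48 V, ∠V_total = 55.8°.

V_total = 26.48∠55.8° V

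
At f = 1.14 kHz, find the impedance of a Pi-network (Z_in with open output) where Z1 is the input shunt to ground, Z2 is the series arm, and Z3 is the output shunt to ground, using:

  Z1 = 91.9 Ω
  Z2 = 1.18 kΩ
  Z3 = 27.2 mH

Step 1 — Angular frequency: ω = 2π·f = 2π·1140 = 7163 rad/s.
Step 2 — Component impedances:
  Z1: Z = R = 91.9 Ω
  Z2: Z = R = 1180 Ω
  Z3: Z = jωL = j·7163·0.0272 = 0 + j194.8 Ω
Step 3 — With open output, the series arm Z2 and the output shunt Z3 appear in series to ground: Z2 + Z3 = 1180 + j194.8 Ω.
Step 4 — Parallel with input shunt Z1: Z_in = Z1 || (Z2 + Z3) = 85.41 + j0.9938 Ω = 85.42∠0.7° Ω.

Z = 85.41 + j0.9938 Ω = 85.42∠0.7° Ω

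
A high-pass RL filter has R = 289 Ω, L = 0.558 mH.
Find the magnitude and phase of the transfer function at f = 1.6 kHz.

Step 1 — Angular frequency: ω = 2π·1600 = 1.005e+04 rad/s.
Step 2 — Transfer function: H(jω) = jωL/(R + jωL).
Step 3 — Numerator jωL = j·5.61; denominator R + jωL = 289 + j5.61.
Step 4 — H = 0.0003766 + j0.0194.
Step 5 — Magnitude: |H| = 0.01941 (-34.2 dB); phase: φ = 88.9°.

|H| = 0.01941 (-34.2 dB), φ = 88.9°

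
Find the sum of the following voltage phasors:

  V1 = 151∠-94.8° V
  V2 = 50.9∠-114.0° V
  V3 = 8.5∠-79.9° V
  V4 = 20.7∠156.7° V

Step 1 — Convert each phasor to rectangular form:
  V1 = 151·(cos(-94.8°) + j·sin(-94.8°)) = -12.64 - j150.5 V
  V2 = 50.9·(cos(-114.0°) + j·sin(-114.0°)) = -20.7 - j46.5 V
  V3 = 8.5·(cos(-79.9°) + j·sin(-79.9°)) = 1.491 - j8.368 V
  V4 = 20.7·(cos(156.7°) + j·sin(156.7°)) = -19.01 + j8.188 V
Step 2 — Sum components: V_total = -50.86 - j197.2 V.
Step 3 — Convert to polar: |V_total| = 203.6 V, ∠V_total = -104.5°.

V_total = 203.6∠-104.5° V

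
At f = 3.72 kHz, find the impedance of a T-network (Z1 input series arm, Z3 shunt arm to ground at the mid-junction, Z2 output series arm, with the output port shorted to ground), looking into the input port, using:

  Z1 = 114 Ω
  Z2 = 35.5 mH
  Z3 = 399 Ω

Step 1 — Angular frequency: ω = 2π·f = 2π·3720 = 2.337e+04 rad/s.
Step 2 — Component impedances:
  Z1: Z = R = 114 Ω
  Z2: Z = jωL = j·2.337e+04·0.0355 = 0 + j829.8 Ω
  Z3: Z = R = 399 Ω
Step 3 — With the output port shorted to ground, the output series arm Z2 runs from the junction to ground; the shunt arm Z3 also runs from the junction to ground. They appear in parallel: Z3 || Z2 = 324.1 + j155.8 Ω.
Step 4 — Series with input arm Z1: Z_in = Z1 + (Z3 || Z2) = 438.1 + j155.8 Ω = 465∠19.6° Ω.

Z = 438.1 + j155.8 Ω = 465∠19.6° Ω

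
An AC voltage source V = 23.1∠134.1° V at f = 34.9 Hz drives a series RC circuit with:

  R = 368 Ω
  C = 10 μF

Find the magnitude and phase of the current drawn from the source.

Step 1 — Angular frequency: ω = 2π·f = 2π·34.9 = 219.3 rad/s.
Step 2 — Component impedances:
  R: Z = R = 368 Ω
  C: Z = 1/(jωC) = -j/(ω·C) = 0 - j456 Ω
Step 3 — Series combination: Z_total = R + C = 368 - j456 Ω = 586∠-51.1° Ω.
Step 4 — Source phasor: V = 23.1∠134.1° V = -16.08 + j16.59 V.
Step 5 — Ohm's law: I = V / Z_total = (-16.08 + j16.59) / (368 - j456) = -0.03926 - j0.003571 A.
Step 6 — Convert to polar: |I| = 0.03942 A, ∠I = -174.8°.

I = 0.03942∠-174.8° A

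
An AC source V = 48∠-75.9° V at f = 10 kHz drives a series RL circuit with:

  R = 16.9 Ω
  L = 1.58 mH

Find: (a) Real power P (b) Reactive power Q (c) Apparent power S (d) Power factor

Step 1 — Angular frequency: ω = 2π·f = 2π·1e+04 = 6.283e+04 rad/s.
Step 2 — Component impedances:
  R: Z = R = 16.9 Ω
  L: Z = jωL = j·6.283e+04·0.00158 = 0 + j99.27 Ω
Step 3 — Series combination: Z_total = R + L = 16.9 + j99.27 Ω = 100.7∠80.3° Ω.
Step 4 — Source phasor: V = 48∠-75.9° V = 11.69 - j46.55 V.
Step 5 — Current: I = V / Z = -0.4362 - j0.1921 A = 0.4767∠-156.2° A.
Step 6 — Complex power: S = V·I* = 3.84 + j22.55 VA.
Step 7 — Real power: P = Re(S) = 3.84 W.
Step 8 — Reactive power: Q = Im(S) = 22.55 VAR.
Step 9 — Apparent power: |S| = 22.88 VA.
Step 10 — Power factor: PF = P/|S| = 0.1678 (lagging).

(a) P = 3.84 W  (b) Q = 22.55 VAR  (c) S = 22.88 VA  (d) PF = 0.1678 (lagging)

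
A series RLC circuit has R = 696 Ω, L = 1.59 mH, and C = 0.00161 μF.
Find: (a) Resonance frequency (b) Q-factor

Step 1 — Resonance condition Im(Z)=0 gives ω₀ = 1/√(LC).
Step 2 — ω₀ = 1/√(0.00159·1.61e-09) = 6.25e+05 rad/s.
Step 3 — f₀ = ω₀/(2π) = 9.947e+04 Hz.
Step 4 — Series Q: Q = ω₀L/R = 6.25e+05·0.00159/696 = 1.428.

(a) f₀ = 9.947e+04 Hz  (b) Q = 1.428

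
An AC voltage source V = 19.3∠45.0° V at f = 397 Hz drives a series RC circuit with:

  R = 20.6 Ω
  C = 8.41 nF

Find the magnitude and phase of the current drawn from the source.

Step 1 — Angular frequency: ω = 2π·f = 2π·397 = 2494 rad/s.
Step 2 — Component impedances:
  R: Z = R = 20.6 Ω
  C: Z = 1/(jωC) = -j/(ω·C) = 0 - j4.767e+04 Ω
Step 3 — Series combination: Z_total = R + C = 20.6 - j4.767e+04 Ω = 4.767e+04∠-90.0° Ω.
Step 4 — Source phasor: V = 19.3∠45.0° V = 13.65 + j13.65 V.
Step 5 — Ohm's law: I = V / Z_total = (13.65 + j13.65) / (20.6 - j4.767e+04) = -0.0002862 + j0.0002864 A.
Step 6 — Convert to polar: |I| = 0.0004049 A, ∠I = 135.0°.

I = 0.0004049∠135.0° A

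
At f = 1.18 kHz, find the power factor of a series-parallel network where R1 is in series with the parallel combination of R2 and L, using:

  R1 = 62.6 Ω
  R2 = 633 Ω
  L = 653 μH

Step 1 — Angular frequency: ω = 2π·f = 2π·1180 = 7414 rad/s.
Step 2 — Component impedances:
  R1: Z = R = 62.6 Ω
  R2: Z = R = 633 Ω
  L: Z = jωL = j·7414·0.000653 = 0 + j4.841 Ω
Step 3 — Parallel branch: R2 || L = 1/(1/R2 + 1/L) = 0.03703 + j4.841 Ω.
Step 4 — Series with R1: Z_total = R1 + (R2 || L) = 62.64 + j4.841 Ω = 62.82∠4.4° Ω.
Step 5 — Power factor: PF = cos(φ) = Re(Z)/|Z| = 62.637/62.824 = 0.997.
Step 6 — Type: Im(Z) = 4.841 ⇒ lagging (phase φ = 4.4°).

PF = 0.997 (lagging, φ = 4.4°)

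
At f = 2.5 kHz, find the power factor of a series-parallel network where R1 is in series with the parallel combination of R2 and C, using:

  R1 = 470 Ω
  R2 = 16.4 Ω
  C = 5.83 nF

Step 1 — Angular frequency: ω = 2π·f = 2π·2500 = 1.571e+04 rad/s.
Step 2 — Component impedances:
  R1: Z = R = 470 Ω
  R2: Z = R = 16.4 Ω
  C: Z = 1/(jωC) = -j/(ω·C) = 0 - j1.092e+04 Ω
Step 3 — Parallel branch: R2 || C = 1/(1/R2 + 1/C) = 16.4 - j0.02463 Ω.
Step 4 — Series with R1: Z_total = R1 + (R2 || C) = 486.4 - j0.02463 Ω = 486.4∠-0.0° Ω.
Step 5 — Power factor: PF = cos(φ) = Re(Z)/|Z| = 486.4/486.4 = 1.
Step 6 — Type: Im(Z) = -0.02463 ⇒ leading (phase φ = -0.0°).

PF = 1 (leading, φ = -0.0°)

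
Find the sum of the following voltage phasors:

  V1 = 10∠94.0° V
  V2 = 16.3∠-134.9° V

Step 1 — Convert each phasor to rectangular form:
  V1 = 10·(cos(94.0°) + j·sin(94.0°)) = -0.6976 + j9.976 V
  V2 = 16.3·(cos(-134.9°) + j·sin(-134.9°)) = -11.51 - j11.55 V
Step 2 — Sum components: V_total = -12.2 - j1.57 V.
Step 3 — Convert to polar: |V_total| = 12.3 V, ∠V_total = -172.7°.

V_total = 12.3∠-172.7° V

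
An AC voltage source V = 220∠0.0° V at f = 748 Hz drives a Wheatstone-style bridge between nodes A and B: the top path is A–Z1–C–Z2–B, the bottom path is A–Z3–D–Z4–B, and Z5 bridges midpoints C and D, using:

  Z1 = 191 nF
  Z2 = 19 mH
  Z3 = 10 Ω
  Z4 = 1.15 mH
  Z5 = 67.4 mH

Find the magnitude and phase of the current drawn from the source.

Step 1 — Angular frequency: ω = 2π·f = 2π·748 = 4700 rad/s.
Step 2 — Component impedances:
  Z1: Z = 1/(jωC) = -j/(ω·C) = 0 - j1114 Ω
  Z2: Z = jωL = j·4700·0.019 = 0 + j89.3 Ω
  Z3: Z = R = 10 Ω
  Z4: Z = jωL = j·4700·0.00115 = 0 + j5.405 Ω
  Z5: Z = jωL = j·4700·0.0674 = 0 + j316.8 Ω
Step 3 — Bridge requires nodal analysis (the Z5 bridge couples midpoints C and D, so the two paths cannot be reduced to a simple series/parallel combination). Setting node B to ground and injecting 1 A at node A, the 3-node admittance system at A, C, D solves to V_A = Z_AB = 10.08 + j5.254 Ω = 11.37∠27.5° Ω.
Step 4 — Source phasor: V = 220∠0.0° V = 220 V.
Step 5 — Ohm's law: I = V / Z_total = (220) / (10.08 + j5.254) = 17.16 - j8.946 A.
Step 6 — Convert to polar: |I| = 19.36 A, ∠I = -27.5°.

I = 19.36∠-27.5° A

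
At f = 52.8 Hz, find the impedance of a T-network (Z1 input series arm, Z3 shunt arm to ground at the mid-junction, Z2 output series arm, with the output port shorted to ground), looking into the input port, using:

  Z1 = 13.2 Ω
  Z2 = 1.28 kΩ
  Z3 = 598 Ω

Step 1 — Angular frequency: ω = 2π·f = 2π·52.8 = 331.8 rad/s.
Step 2 — Component impedances:
  Z1: Z = R = 13.2 Ω
  Z2: Z = R = 1280 Ω
  Z3: Z = R = 598 Ω
Step 3 — With the output port shorted to ground, the output series arm Z2 runs from the junction to ground; the shunt arm Z3 also runs from the junction to ground. They appear in parallel: Z3 || Z2 = 407.6 Ω.
Step 4 — Series with input arm Z1: Z_in = Z1 + (Z3 || Z2) = 420.8 Ω = 420.8∠0.0° Ω.

Z = 420.8 Ω = 420.8∠0.0° Ω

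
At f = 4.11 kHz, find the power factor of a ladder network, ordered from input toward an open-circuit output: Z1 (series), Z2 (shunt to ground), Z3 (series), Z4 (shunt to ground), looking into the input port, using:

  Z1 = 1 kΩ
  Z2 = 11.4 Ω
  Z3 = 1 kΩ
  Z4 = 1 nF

Step 1 — Angular frequency: ω = 2π·f = 2π·4110 = 2.582e+04 rad/s.
Step 2 — Component impedances:
  Z1: Z = R = 1000 Ω
  Z2: Z = R = 11.4 Ω
  Z3: Z = R = 1000 Ω
  Z4: Z = 1/(jωC) = -j/(ω·C) = 0 - j3.872e+04 Ω
Step 3 — Ladder network (open output): work backward from the far end, alternating series and parallel combinations. Z_in = 1011 - j0.003354 Ω = 1011∠-0.0° Ω.
Step 4 — Power factor: PF = cos(φ) = Re(Z)/|Z| = 1011/1011 = 1.
Step 5 — Type: Im(Z) = -0.003354 ⇒ leading (phase φ = -0.0°).

PF = 1 (leading, φ = -0.0°)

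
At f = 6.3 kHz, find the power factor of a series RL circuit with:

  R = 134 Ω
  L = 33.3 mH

Step 1 — Angular frequency: ω = 2π·f = 2π·6300 = 3.958e+04 rad/s.
Step 2 — Component impedances:
  R: Z = R = 134 Ω
  L: Z = jωL = j·3.958e+04·0.0333 = 0 + j1318 Ω
Step 3 — Series combination: Z_total = R + L = 134 + j1318 Ω = 1325∠84.2° Ω.
Step 4 — Power factor: PF = cos(φ) = Re(Z)/|Z| = 134/1325 = 0.1011.
Step 5 — Type: Im(Z) = 1318 ⇒ lagging (phase φ = 84.2°).

PF = 0.1011 (lagging, φ = 84.2°)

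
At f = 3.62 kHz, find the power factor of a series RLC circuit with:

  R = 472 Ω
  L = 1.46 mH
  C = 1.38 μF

Step 1 — Angular frequency: ω = 2π·f = 2π·3620 = 2.275e+04 rad/s.
Step 2 — Component impedances:
  R: Z = R = 472 Ω
  L: Z = jωL = j·2.275e+04·0.00146 = 0 + j33.21 Ω
  C: Z = 1/(jωC) = -j/(ω·C) = 0 - j31.86 Ω
Step 3 — Series combination: Z_total = R + L + C = 472 + j1.349 Ω = 472∠0.2° Ω.
Step 4 — Power factor: PF = cos(φ) = Re(Z)/|Z| = 472/472 = 1.
Step 5 — Type: Im(Z) = 1.349 ⇒ lagging (phase φ = 0.2°).

PF = 1 (lagging, φ = 0.2°)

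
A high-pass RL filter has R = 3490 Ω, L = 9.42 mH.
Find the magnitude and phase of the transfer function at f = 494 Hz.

Step 1 — Angular frequency: ω = 2π·494 = 3104 rad/s.
Step 2 — Transfer function: H(jω) = jωL/(R + jωL).
Step 3 — Numerator jωL = j·29.24; denominator R + jωL = 3490 + j29.24.
Step 4 — H = 7.018e-05 + j0.008377.
Step 5 — Magnitude: |H| = 0.008378 (-41.5 dB); phase: φ = 89.5°.

|H| = 0.008378 (-41.5 dB), φ = 89.5°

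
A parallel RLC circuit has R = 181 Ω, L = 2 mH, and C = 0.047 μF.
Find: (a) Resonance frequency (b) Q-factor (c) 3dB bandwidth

Step 1 — Resonance: ω₀ = 1/√(LC) = 1/√(0.002·4.7e-08) = 1.031e+05 rad/s.
Step 2 — f₀ = ω₀/(2π) = 1.642e+04 Hz.
Step 3 — Parallel Q: Q = R/(ω₀L) = 181/(1.031e+05·0.002) = 0.8774.
Step 4 — Bandwidth: Δω = ω₀/Q = 1.176e+05 rad/s; BW = Δω/(2π) = 1.871e+04 Hz.

(a) f₀ = 1.642e+04 Hz  (b) Q = 0.8774  (c) BW = 1.871e+04 Hz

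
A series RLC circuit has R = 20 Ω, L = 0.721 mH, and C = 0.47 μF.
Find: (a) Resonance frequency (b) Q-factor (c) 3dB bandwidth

Step 1 — Resonance condition Im(Z)=0 gives ω₀ = 1/√(LC).
Step 2 — ω₀ = 1/√(0.000721·4.7e-07) = 5.432e+04 rad/s.
Step 3 — f₀ = ω₀/(2π) = 8646 Hz.
Step 4 — Series Q: Q = ω₀L/R = 5.432e+04·0.000721/20 = 1.958.
Step 5 — 3dB bandwidth: Δω = ω₀/Q = 2.774e+04 rad/s; BW = Δω/(2π) = 4415 Hz.

(a) f₀ = 8646 Hz  (b) Q = 1.958  (c) BW = 4415 Hz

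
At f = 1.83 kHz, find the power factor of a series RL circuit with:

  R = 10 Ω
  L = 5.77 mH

Step 1 — Angular frequency: ω = 2π·f = 2π·1830 = 1.15e+04 rad/s.
Step 2 — Component impedances:
  R: Z = R = 10 Ω
  L: Z = jωL = j·1.15e+04·0.00577 = 0 + j66.34 Ω
Step 3 — Series combination: Z_total = R + L = 10 + j66.34 Ω = 67.09∠81.4° Ω.
Step 4 — Power factor: PF = cos(φ) = Re(Z)/|Z| = 10/67.094 = 0.149.
Step 5 — Type: Im(Z) = 66.34 ⇒ lagging (phase φ = 81.4°).

PF = 0.149 (lagging, φ = 81.4°)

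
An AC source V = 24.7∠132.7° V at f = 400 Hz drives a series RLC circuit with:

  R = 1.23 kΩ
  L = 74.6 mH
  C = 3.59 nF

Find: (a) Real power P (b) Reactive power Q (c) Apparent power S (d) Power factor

Step 1 — Angular frequency: ω = 2π·f = 2π·400 = 2513 rad/s.
Step 2 — Component impedances:
  R: Z = R = 1230 Ω
  L: Z = jωL = j·2513·0.0746 = 0 + j187.5 Ω
  C: Z = 1/(jωC) = -j/(ω·C) = 0 - j1.108e+05 Ω
Step 3 — Series combination: Z_total = R + L + C = 1230 - j1.106e+05 Ω = 1.107e+05∠-89.4° Ω.
Step 4 — Source phasor: V = 24.7∠132.7° V = -16.75 + j18.15 V.
Step 5 — Current: I = V / Z = -0.0001657 - j0.0001495 A = 0.0002232∠-137.9° A.
Step 6 — Complex power: S = V·I* = 6.129e-05 - j0.005513 VA.
Step 7 — Real power: P = Re(S) = 6.129e-05 W.
Step 8 — Reactive power: Q = Im(S) = -0.005513 VAR.
Step 9 — Apparent power: |S| = 0.005514 VA.
Step 10 — Power factor: PF = P/|S| = 0.01112 (leading).

(a) P = 6.129e-05 W  (b) Q = -0.005513 VAR  (c) S = 0.005514 VA  (d) PF = 0.01112 (leading)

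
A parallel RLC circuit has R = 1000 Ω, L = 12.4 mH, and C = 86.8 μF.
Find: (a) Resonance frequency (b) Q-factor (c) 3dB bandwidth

Step 1 — Resonance: ω₀ = 1/√(LC) = 1/√(0.0124·8.68e-05) = 963.9 rad/s.
Step 2 — f₀ = ω₀/(2π) = 153.4 Hz.
Step 3 — Parallel Q: Q = R/(ω₀L) = 1000/(963.9·0.0124) = 83.67.
Step 4 — Bandwidth: Δω = ω₀/Q = 11.52 rad/s; BW = Δω/(2π) = 1.834 Hz.

(a) f₀ = 153.4 Hz  (b) Q = 83.67  (c) BW = 1.834 Hz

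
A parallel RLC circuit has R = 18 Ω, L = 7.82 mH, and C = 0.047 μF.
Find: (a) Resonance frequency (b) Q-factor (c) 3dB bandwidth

Step 1 — Resonance: ω₀ = 1/√(LC) = 1/√(0.00782·4.7e-08) = 5.216e+04 rad/s.
Step 2 — f₀ = ω₀/(2π) = 8302 Hz.
Step 3 — Parallel Q: Q = R/(ω₀L) = 18/(5.216e+04·0.00782) = 0.04413.
Step 4 — Bandwidth: Δω = ω₀/Q = 1.182e+06 rad/s; BW = Δω/(2π) = 1.881e+05 Hz.

(a) f₀ = 8302 Hz  (b) Q = 0.04413  (c) BW = 1.881e+05 Hz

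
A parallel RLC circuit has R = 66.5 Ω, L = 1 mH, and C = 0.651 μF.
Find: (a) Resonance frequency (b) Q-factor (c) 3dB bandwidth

Step 1 — Resonance: ω₀ = 1/√(LC) = 1/√(0.001·6.51e-07) = 3.919e+04 rad/s.
Step 2 — f₀ = ω₀/(2π) = 6238 Hz.
Step 3 — Parallel Q: Q = R/(ω₀L) = 66.5/(3.919e+04·0.001) = 1.697.
Step 4 — Bandwidth: Δω = ω₀/Q = 2.31e+04 rad/s; BW = Δω/(2π) = 3676 Hz.

(a) f₀ = 6238 Hz  (b) Q = 1.697  (c) BW = 3676 Hz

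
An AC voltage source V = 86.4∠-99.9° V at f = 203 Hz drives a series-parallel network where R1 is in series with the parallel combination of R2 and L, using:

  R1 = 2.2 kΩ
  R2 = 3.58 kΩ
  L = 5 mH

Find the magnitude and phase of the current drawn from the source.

Step 1 — Angular frequency: ω = 2π·f = 2π·203 = 1275 rad/s.
Step 2 — Component impedances:
  R1: Z = R = 2200 Ω
  R2: Z = R = 3580 Ω
  L: Z = jωL = j·1275·0.005 = 0 + j6.377 Ω
Step 3 — Parallel branch: R2 || L = 1/(1/R2 + 1/L) = 0.01136 + j6.377 Ω.
Step 4 — Series with R1: Z_total = R1 + (R2 || L) = 2200 + j6.377 Ω = 2200∠0.2° Ω.
Step 5 — Source phasor: V = 86.4∠-99.9° V = -14.85 - j85.11 V.
Step 6 — Ohm's law: I = V / Z_total = (-14.85 - j85.11) / (2200 + j6.377) = -0.006864 - j0.03867 A.
Step 7 — Convert to polar: |I| = 0.03927 A, ∠I = -100.1°.

I = 0.03927∠-100.1° A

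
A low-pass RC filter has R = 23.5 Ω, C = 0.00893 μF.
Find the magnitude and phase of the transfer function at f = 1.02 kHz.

Step 1 — Angular frequency: ω = 2π·1020 = 6409 rad/s.
Step 2 — Transfer function: H(jω) = 1/(1 + jωRC).
Step 3 — Denominator: 1 + jωRC = 1 + j·6409·23.5·8.93e-09 = 1 + j0.001345.
Step 4 — H = 1 - j0.001345.
Step 5 — Magnitude: |H| = 1 (-0.0 dB); phase: φ = -0.1°.

|H| = 1 (-0.0 dB), φ = -0.1°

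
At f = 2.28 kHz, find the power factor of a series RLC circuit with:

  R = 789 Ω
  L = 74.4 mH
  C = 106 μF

Step 1 — Angular frequency: ω = 2π·f = 2π·2280 = 1.433e+04 rad/s.
Step 2 — Component impedances:
  R: Z = R = 789 Ω
  L: Z = jωL = j·1.433e+04·0.0744 = 0 + j1066 Ω
  C: Z = 1/(jωC) = -j/(ω·C) = 0 - j0.6585 Ω
Step 3 — Series combination: Z_total = R + L + C = 789 + j1065 Ω = 1326∠53.5° Ω.
Step 4 — Power factor: PF = cos(φ) = Re(Z)/|Z| = 789/1325.6 = 0.5952.
Step 5 — Type: Im(Z) = 1065 ⇒ lagging (phase φ = 53.5°).

PF = 0.5952 (lagging, φ = 53.5°)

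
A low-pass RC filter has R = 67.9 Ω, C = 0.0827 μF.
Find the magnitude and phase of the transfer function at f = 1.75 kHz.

Step 1 — Angular frequency: ω = 2π·1750 = 1.1e+04 rad/s.
Step 2 — Transfer function: H(jω) = 1/(1 + jωRC).
Step 3 — Denominator: 1 + jωRC = 1 + j·1.1e+04·67.9·8.27e-08 = 1 + j0.06174.
Step 4 — H = 0.9962 - j0.06151.
Step 5 — Magnitude: |H| = 0.9981 (-0.0 dB); phase: φ = -3.5°.

|H| = 0.9981 (-0.0 dB), φ = -3.5°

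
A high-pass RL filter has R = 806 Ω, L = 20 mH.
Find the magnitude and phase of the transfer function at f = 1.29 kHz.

Step 1 — Angular frequency: ω = 2π·1290 = 8105 rad/s.
Step 2 — Transfer function: H(jω) = jωL/(R + jωL).
Step 3 — Numerator jωL = j·162.1; denominator R + jωL = 806 + j162.1.
Step 4 — H = 0.03888 + j0.1933.
Step 5 — Magnitude: |H| = 0.1972 (-14.1 dB); phase: φ = 78.6°.

|H| = 0.1972 (-14.1 dB), φ = 78.6°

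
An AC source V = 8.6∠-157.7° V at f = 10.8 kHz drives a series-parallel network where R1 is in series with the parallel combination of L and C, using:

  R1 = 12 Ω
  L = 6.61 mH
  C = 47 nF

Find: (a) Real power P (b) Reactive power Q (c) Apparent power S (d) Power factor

Step 1 — Angular frequency: ω = 2π·f = 2π·1.08e+04 = 6.786e+04 rad/s.
Step 2 — Component impedances:
  R1: Z = R = 12 Ω
  L: Z = jωL = j·6.786e+04·0.00661 = 0 + j448.5 Ω
  C: Z = 1/(jωC) = -j/(ω·C) = 0 - j313.5 Ω
Step 3 — Parallel branch: L || C = 1/(1/L + 1/C) = 0 - j1042 Ω.
Step 4 — Series with R1: Z_total = R1 + (L || C) = 12 - j1042 Ω = 1042∠-89.3° Ω.
Step 5 — Source phasor: V = 8.6∠-157.7° V = -7.957 - j3.263 V.
Step 6 — Current: I = V / Z = 0.003044 - j0.007673 A = 0.008255∠-68.4° A.
Step 7 — Complex power: S = V·I* = 0.0008177 - j0.07099 VA.
Step 8 — Real power: P = Re(S) = 0.0008177 W.
Step 9 — Reactive power: Q = Im(S) = -0.07099 VAR.
Step 10 — Apparent power: |S| = 0.07099 VA.
Step 11 — Power factor: PF = P/|S| = 0.01152 (leading).

(a) P = 0.0008177 W  (b) Q = -0.07099 VAR  (c) S = 0.07099 VA  (d) PF = 0.01152 (leading)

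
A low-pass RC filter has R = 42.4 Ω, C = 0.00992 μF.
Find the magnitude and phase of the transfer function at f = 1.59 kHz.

Step 1 — Angular frequency: ω = 2π·1590 = 9990 rad/s.
Step 2 — Transfer function: H(jω) = 1/(1 + jωRC).
Step 3 — Denominator: 1 + jωRC = 1 + j·9990·42.4·9.92e-09 = 1 + j0.004202.
Step 4 — H = 1 - j0.004202.
Step 5 — Magnitude: |H| = 1 (-0.0 dB); phase: φ = -0.2°.

|H| = 1 (-0.0 dB), φ = -0.2°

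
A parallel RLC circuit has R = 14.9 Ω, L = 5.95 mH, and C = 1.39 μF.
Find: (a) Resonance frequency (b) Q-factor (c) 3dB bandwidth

Step 1 — Resonance: ω₀ = 1/√(LC) = 1/√(0.00595·1.39e-06) = 1.1e+04 rad/s.
Step 2 — f₀ = ω₀/(2π) = 1750 Hz.
Step 3 — Parallel Q: Q = R/(ω₀L) = 14.9/(1.1e+04·0.00595) = 0.2277.
Step 4 — Bandwidth: Δω = ω₀/Q = 4.828e+04 rad/s; BW = Δω/(2π) = 7685 Hz.

(a) f₀ = 1750 Hz  (b) Q = 0.2277  (c) BW = 7685 Hz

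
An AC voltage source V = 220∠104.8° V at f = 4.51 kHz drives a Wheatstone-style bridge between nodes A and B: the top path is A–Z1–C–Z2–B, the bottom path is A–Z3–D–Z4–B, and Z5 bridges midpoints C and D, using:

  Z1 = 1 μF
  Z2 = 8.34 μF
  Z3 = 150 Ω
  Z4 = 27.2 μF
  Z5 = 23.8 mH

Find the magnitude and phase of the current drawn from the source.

Step 1 — Angular frequency: ω = 2π·f = 2π·4510 = 2.834e+04 rad/s.
Step 2 — Component impedances:
  Z1: Z = 1/(jωC) = -j/(ω·C) = 0 - j35.29 Ω
  Z2: Z = 1/(jωC) = -j/(ω·C) = 0 - j4.231 Ω
  Z3: Z = R = 150 Ω
  Z4: Z = 1/(jωC) = -j/(ω·C) = 0 - j1.297 Ω
  Z5: Z = jωL = j·2.834e+04·0.0238 = 0 + j674.4 Ω
Step 3 — Bridge requires nodal analysis (the Z5 bridge couples midpoints C and D, so the two paths cannot be reduced to a simple series/parallel combination). Setting node B to ground and injecting 1 A at node A, the 3-node admittance system at A, C, D solves to V_A = Z_AB = 9.71 - j36.9 Ω = 38.16∠-75.3° Ω.
Step 4 — Source phasor: V = 220∠104.8° V = -56.2 + j212.7 V.
Step 5 — Ohm's law: I = V / Z_total = (-56.2 + j212.7) / (9.71 - j36.9) = -5.765 - j0.005787 A.
Step 6 — Convert to polar: |I| = 5.765 A, ∠I = -179.9°.

I = 5.765∠-179.9° A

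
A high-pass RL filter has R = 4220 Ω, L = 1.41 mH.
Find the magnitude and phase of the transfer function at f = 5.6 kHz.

Step 1 — Angular frequency: ω = 2π·5600 = 3.519e+04 rad/s.
Step 2 — Transfer function: H(jω) = jωL/(R + jωL).
Step 3 — Numerator jωL = j·49.61; denominator R + jωL = 4220 + j49.61.
Step 4 — H = 0.0001382 + j0.01175.
Step 5 — Magnitude: |H| = 0.01176 (-38.6 dB); phase: φ = 89.3°.

|H| = 0.01176 (-38.6 dB), φ = 89.3°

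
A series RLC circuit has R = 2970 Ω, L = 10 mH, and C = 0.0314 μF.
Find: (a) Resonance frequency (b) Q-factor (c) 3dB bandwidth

Step 1 — Resonance: ω₀ = 1/√(LC) = 1/√(0.01·3.14e-08) = 5.643e+04 rad/s.
Step 2 — f₀ = ω₀/(2π) = 8982 Hz.
Step 3 — Series Q: Q = ω₀L/R = 5.643e+04·0.01/2970 = 0.19.
Step 4 — Bandwidth: Δω = ω₀/Q = 2.97e+05 rad/s; BW = Δω/(2π) = 4.727e+04 Hz.

(a) f₀ = 8982 Hz  (b) Q = 0.19  (c) BW = 4.727e+04 Hz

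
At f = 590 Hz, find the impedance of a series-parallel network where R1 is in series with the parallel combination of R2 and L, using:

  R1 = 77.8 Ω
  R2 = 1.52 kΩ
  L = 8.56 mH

Step 1 — Angular frequency: ω = 2π·f = 2π·590 = 3707 rad/s.
Step 2 — Component impedances:
  R1: Z = R = 77.8 Ω
  R2: Z = R = 1520 Ω
  L: Z = jωL = j·3707·0.00856 = 0 + j31.73 Ω
Step 3 — Parallel branch: R2 || L = 1/(1/R2 + 1/L) = 0.6622 + j31.72 Ω.
Step 4 — Series with R1: Z_total = R1 + (R2 || L) = 78.46 + j31.72 Ω = 84.63∠22.0° Ω.

Z = 78.46 + j31.72 Ω = 84.63∠22.0° Ω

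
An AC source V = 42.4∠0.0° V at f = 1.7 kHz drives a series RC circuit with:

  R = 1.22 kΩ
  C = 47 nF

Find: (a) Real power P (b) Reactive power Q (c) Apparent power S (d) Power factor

Step 1 — Angular frequency: ω = 2π·f = 2π·1700 = 1.068e+04 rad/s.
Step 2 — Component impedances:
  R: Z = R = 1220 Ω
  C: Z = 1/(jωC) = -j/(ω·C) = 0 - j1992 Ω
Step 3 — Series combination: Z_total = R + C = 1220 - j1992 Ω = 2336∠-58.5° Ω.
Step 4 — Source phasor: V = 42.4∠0.0° V = 42.4 V.
Step 5 — Current: I = V / Z = 0.009481 + j0.01548 A = 0.01815∠58.5° A.
Step 6 — Complex power: S = V·I* = 0.402 - j0.6563 VA.
Step 7 — Real power: P = Re(S) = 0.402 W.
Step 8 — Reactive power: Q = Im(S) = -0.6563 VAR.
Step 9 — Apparent power: |S| = 0.7696 VA.
Step 10 — Power factor: PF = P/|S| = 0.5223 (leading).

(a) P = 0.402 W  (b) Q = -0.6563 VAR  (c) S = 0.7696 VA  (d) PF = 0.5223 (leading)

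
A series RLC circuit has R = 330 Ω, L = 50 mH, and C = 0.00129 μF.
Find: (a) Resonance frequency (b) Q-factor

Step 1 — Resonance condition Im(Z)=0 gives ω₀ = 1/√(LC).
Step 2 — ω₀ = 1/√(0.05·1.29e-09) = 1.245e+05 rad/s.
Step 3 — f₀ = ω₀/(2π) = 1.982e+04 Hz.
Step 4 — Series Q: Q = ω₀L/R = 1.245e+05·0.05/330 = 18.87.

(a) f₀ = 1.982e+04 Hz  (b) Q = 18.87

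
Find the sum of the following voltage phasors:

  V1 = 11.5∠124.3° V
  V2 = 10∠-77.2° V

Step 1 — Convert each phasor to rectangular form:
  V1 = 11.5·(cos(124.3°) + j·sin(124.3°)) = -6.481 + j9.5 V
  V2 = 10·(cos(-77.2°) + j·sin(-77.2°)) = 2.215 - j9.751 V
Step 2 — Sum components: V_total = -4.265 - j0.2514 V.
Step 3 — Convert to polar: |V_total| = 4.272 V, ∠V_total = -176.6°.

V_total = 4.272∠-176.6° V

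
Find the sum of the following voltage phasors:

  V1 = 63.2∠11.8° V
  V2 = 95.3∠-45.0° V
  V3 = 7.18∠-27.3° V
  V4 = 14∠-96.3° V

Step 1 — Convert each phasor to rectangular form:
  V1 = 63.2·(cos(11.8°) + j·sin(11.8°)) = 61.86 + j12.92 V
  V2 = 95.3·(cos(-45.0°) + j·sin(-45.0°)) = 67.39 - j67.39 V
  V3 = 7.18·(cos(-27.3°) + j·sin(-27.3°)) = 6.38 - j3.293 V
  V4 = 14·(cos(-96.3°) + j·sin(-96.3°)) = -1.536 - j13.92 V
Step 2 — Sum components: V_total = 134.1 - j71.67 V.
Step 3 — Convert to polar: |V_total| = 152 V, ∠V_total = -28.1°.

V_total = 152∠-28.1° V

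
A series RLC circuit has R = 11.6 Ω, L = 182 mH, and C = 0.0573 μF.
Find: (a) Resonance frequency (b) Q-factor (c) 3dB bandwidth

Step 1 — Resonance condition Im(Z)=0 gives ω₀ = 1/√(LC).
Step 2 — ω₀ = 1/√(0.182·5.73e-08) = 9792 rad/s.
Step 3 — f₀ = ω₀/(2π) = 1559 Hz.
Step 4 — Series Q: Q = ω₀L/R = 9792·0.182/11.6 = 153.6.
Step 5 — 3dB bandwidth: Δω = ω₀/Q = 63.74 rad/s; BW = Δω/(2π) = 10.14 Hz.

(a) f₀ = 1559 Hz  (b) Q = 153.6  (c) BW = 10.14 Hz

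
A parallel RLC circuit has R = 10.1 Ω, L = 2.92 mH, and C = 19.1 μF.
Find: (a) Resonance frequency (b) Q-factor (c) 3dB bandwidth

Step 1 — Resonance: ω₀ = 1/√(LC) = 1/√(0.00292·1.91e-05) = 4234 rad/s.
Step 2 — f₀ = ω₀/(2π) = 673.9 Hz.
Step 3 — Parallel Q: Q = R/(ω₀L) = 10.1/(4234·0.00292) = 0.8169.
Step 4 — Bandwidth: Δω = ω₀/Q = 5184 rad/s; BW = Δω/(2π) = 825 Hz.

(a) f₀ = 673.9 Hz  (b) Q = 0.8169  (c) BW = 825 Hz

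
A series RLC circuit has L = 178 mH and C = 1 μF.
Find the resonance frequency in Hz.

Step 1 — Resonance condition Im(Z)=0 gives ω₀ = 1/√(LC).
Step 2 — ω₀ = 1/√(0.178·1e-06) = 2370 rad/s.
Step 3 — f₀ = ω₀/(2π) = 377.2 Hz.

f₀ = 377.2 Hz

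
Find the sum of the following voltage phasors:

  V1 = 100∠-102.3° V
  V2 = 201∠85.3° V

Step 1 — Convert each phasor to rectangular form:
  V1 = 100·(cos(-102.3°) + j·sin(-102.3°)) = -21.3 - j97.7 V
  V2 = 201·(cos(85.3°) + j·sin(85.3°)) = 16.47 + j200.3 V
Step 2 — Sum components: V_total = -4.833 + j102.6 V.
Step 3 — Convert to polar: |V_total| = 102.7 V, ∠V_total = 92.7°.

V_total = 102.7∠92.7° V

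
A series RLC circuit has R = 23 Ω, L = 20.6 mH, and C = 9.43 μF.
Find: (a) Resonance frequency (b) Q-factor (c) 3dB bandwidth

Step 1 — Resonance: ω₀ = 1/√(LC) = 1/√(0.0206·9.43e-06) = 2269 rad/s.
Step 2 — f₀ = ω₀/(2π) = 361.1 Hz.
Step 3 — Series Q: Q = ω₀L/R = 2269·0.0206/23 = 2.032.
Step 4 — Bandwidth: Δω = ω₀/Q = 1117 rad/s; BW = Δω/(2π) = 177.7 Hz.

(a) f₀ = 361.1 Hz  (b) Q = 2.032  (c) BW = 177.7 Hz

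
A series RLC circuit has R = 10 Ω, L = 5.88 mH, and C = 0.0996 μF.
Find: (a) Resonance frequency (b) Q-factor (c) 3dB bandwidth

Step 1 — Resonance condition Im(Z)=0 gives ω₀ = 1/√(LC).
Step 2 — ω₀ = 1/√(0.00588·9.96e-08) = 4.132e+04 rad/s.
Step 3 — f₀ = ω₀/(2π) = 6577 Hz.
Step 4 — Series Q: Q = ω₀L/R = 4.132e+04·0.00588/10 = 24.3.
Step 5 — 3dB bandwidth: Δω = ω₀/Q = 1701 rad/s; BW = Δω/(2π) = 270.7 Hz.

(a) f₀ = 6577 Hz  (b) Q = 24.3  (c) BW = 270.7 Hz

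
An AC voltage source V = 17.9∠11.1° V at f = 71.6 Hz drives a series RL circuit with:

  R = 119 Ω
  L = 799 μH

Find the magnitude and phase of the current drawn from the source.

Step 1 — Angular frequency: ω = 2π·f = 2π·71.6 = 449.9 rad/s.
Step 2 — Component impedances:
  R: Z = R = 119 Ω
  L: Z = jωL = j·449.9·0.000799 = 0 + j0.3595 Ω
Step 3 — Series combination: Z_total = R + L = 119 + j0.3595 Ω = 119∠0.2° Ω.
Step 4 — Source phasor: V = 17.9∠11.1° V = 17.57 + j3.446 V.
Step 5 — Ohm's law: I = V / Z_total = (17.57 + j3.446) / (119 + j0.3595) = 0.1477 + j0.02851 A.
Step 6 — Convert to polar: |I| = 0.1504 A, ∠I = 10.9°.

I = 0.1504∠10.9° A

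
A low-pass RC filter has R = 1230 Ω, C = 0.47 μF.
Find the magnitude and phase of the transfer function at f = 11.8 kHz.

Step 1 — Angular frequency: ω = 2π·1.18e+04 = 7.414e+04 rad/s.
Step 2 — Transfer function: H(jω) = 1/(1 + jωRC).
Step 3 — Denominator: 1 + jωRC = 1 + j·7.414e+04·1230·4.7e-07 = 1 + j42.86.
Step 4 — H = 0.000544 - j0.02332.
Step 5 — Magnitude: |H| = 0.02332 (-32.6 dB); phase: φ = -88.7°.

|H| = 0.02332 (-32.6 dB), φ = -88.7°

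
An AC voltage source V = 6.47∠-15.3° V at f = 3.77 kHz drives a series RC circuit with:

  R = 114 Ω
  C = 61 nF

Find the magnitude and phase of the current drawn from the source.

Step 1 — Angular frequency: ω = 2π·f = 2π·3770 = 2.369e+04 rad/s.
Step 2 — Component impedances:
  R: Z = R = 114 Ω
  C: Z = 1/(jωC) = -j/(ω·C) = 0 - j692.1 Ω
Step 3 — Series combination: Z_total = R + C = 114 - j692.1 Ω = 701.4∠-80.6° Ω.
Step 4 — Source phasor: V = 6.47∠-15.3° V = 6.241 - j1.707 V.
Step 5 — Ohm's law: I = V / Z_total = (6.241 - j1.707) / (114 - j692.1) = 0.003848 + j0.008384 A.
Step 6 — Convert to polar: |I| = 0.009224 A, ∠I = 65.3°.

I = 0.009224∠65.3° A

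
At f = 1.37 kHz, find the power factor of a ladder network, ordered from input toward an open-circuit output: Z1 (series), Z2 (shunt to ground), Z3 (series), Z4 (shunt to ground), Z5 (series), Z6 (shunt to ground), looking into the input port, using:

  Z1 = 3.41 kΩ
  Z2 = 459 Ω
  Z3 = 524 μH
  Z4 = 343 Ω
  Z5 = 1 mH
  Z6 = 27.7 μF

Step 1 — Angular frequency: ω = 2π·f = 2π·1370 = 8608 rad/s.
Step 2 — Component impedances:
  Z1: Z = R = 3410 Ω
  Z2: Z = R = 459 Ω
  Z3: Z = jωL = j·8608·0.000524 = 0 + j4.511 Ω
  Z4: Z = R = 343 Ω
  Z5: Z = jωL = j·8608·0.001 = 0 + j8.608 Ω
  Z6: Z = 1/(jωC) = -j/(ω·C) = 0 - j4.194 Ω
Step 3 — Ladder network (open output): work backward from the far end, alternating series and parallel combinations. Z_in = 3410 + j8.918 Ω = 3410∠0.1° Ω.
Step 4 — Power factor: PF = cos(φ) = Re(Z)/|Z| = 3410/3410 = 1.
Step 5 — Type: Im(Z) = 8.918 ⇒ lagging (phase φ = 0.1°).

PF = 1 (lagging, φ = 0.1°)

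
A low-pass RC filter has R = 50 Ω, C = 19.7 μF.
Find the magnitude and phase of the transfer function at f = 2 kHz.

Step 1 — Angular frequency: ω = 2π·2000 = 1.257e+04 rad/s.
Step 2 — Transfer function: H(jω) = 1/(1 + jωRC).
Step 3 — Denominator: 1 + jωRC = 1 + j·1.257e+04·50·1.97e-05 = 1 + j12.38.
Step 4 — H = 0.006485 - j0.08027.
Step 5 — Magnitude: |H| = 0.08053 (-21.9 dB); phase: φ = -85.4°.

|H| = 0.08053 (-21.9 dB), φ = -85.4°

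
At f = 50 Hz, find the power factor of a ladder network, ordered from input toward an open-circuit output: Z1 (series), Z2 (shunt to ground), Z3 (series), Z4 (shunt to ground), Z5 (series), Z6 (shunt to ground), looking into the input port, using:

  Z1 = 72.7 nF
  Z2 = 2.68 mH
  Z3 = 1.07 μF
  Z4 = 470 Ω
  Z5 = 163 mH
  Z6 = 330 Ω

Step 1 — Angular frequency: ω = 2π·f = 2π·50 = 314.2 rad/s.
Step 2 — Component impedances:
  Z1: Z = 1/(jωC) = -j/(ω·C) = 0 - j4.378e+04 Ω
  Z2: Z = jωL = j·314.2·0.00268 = 0 + j0.8419 Ω
  Z3: Z = 1/(jωC) = -j/(ω·C) = 0 - j2975 Ω
  Z4: Z = R = 470 Ω
  Z5: Z = jωL = j·314.2·0.163 = 0 + j51.21 Ω
  Z6: Z = R = 330 Ω
Step 3 — Ladder network (open output): work backward from the far end, alternating series and parallel combinations. Z_in = 0 - j4.378e+04 Ω = 4.378e+04∠-90.0° Ω.
Step 4 — Power factor: PF = cos(φ) = Re(Z)/|Z| = 1.5747e-05/43783 = 3.597e-10.
Step 5 — Type: Im(Z) = -4.378e+04 ⇒ leading (phase φ = -90.0°).

PF = 3.597e-10 (leading, φ = -90.0°)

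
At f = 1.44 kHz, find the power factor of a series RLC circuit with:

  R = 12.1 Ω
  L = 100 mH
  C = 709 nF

Step 1 — Angular frequency: ω = 2π·f = 2π·1440 = 9048 rad/s.
Step 2 — Component impedances:
  R: Z = R = 12.1 Ω
  L: Z = jωL = j·9048·0.1 = 0 + j904.8 Ω
  C: Z = 1/(jωC) = -j/(ω·C) = 0 - j155.9 Ω
Step 3 — Series combination: Z_total = R + L + C = 12.1 + j748.9 Ω = 749∠89.1° Ω.
Step 4 — Power factor: PF = cos(φ) = Re(Z)/|Z| = 12.1/748.99 = 0.01616.
Step 5 — Type: Im(Z) = 748.9 ⇒ lagging (phase φ = 89.1°).

PF = 0.01616 (lagging, φ = 89.1°)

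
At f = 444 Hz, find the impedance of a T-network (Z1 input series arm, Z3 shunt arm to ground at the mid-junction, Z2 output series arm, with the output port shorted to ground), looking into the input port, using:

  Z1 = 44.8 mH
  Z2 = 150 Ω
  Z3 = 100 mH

Step 1 — Angular frequency: ω = 2π·f = 2π·444 = 2790 rad/s.
Step 2 — Component impedances:
  Z1: Z = jωL = j·2790·0.0448 = 0 + j125 Ω
  Z2: Z = R = 150 Ω
  Z3: Z = jωL = j·2790·0.1 = 0 + j279 Ω
Step 3 — With the output port shorted to ground, the output series arm Z2 runs from the junction to ground; the shunt arm Z3 also runs from the junction to ground. They appear in parallel: Z3 || Z2 = 116.4 + j62.56 Ω.
Step 4 — Series with input arm Z1: Z_in = Z1 + (Z3 || Z2) = 116.4 + j187.5 Ω = 220.7∠58.2° Ω.

Z = 116.4 + j187.5 Ω = 220.7∠58.2° Ω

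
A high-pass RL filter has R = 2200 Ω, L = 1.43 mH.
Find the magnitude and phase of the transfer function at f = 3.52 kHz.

Step 1 — Angular frequency: ω = 2π·3520 = 2.212e+04 rad/s.
Step 2 — Transfer function: H(jω) = jωL/(R + jωL).
Step 3 — Numerator jωL = j·31.63; denominator R + jωL = 2200 + j31.63.
Step 4 — H = 0.0002066 + j0.01437.
Step 5 — Magnitude: |H| = 0.01437 (-36.8 dB); phase: φ = 89.2°.

|H| = 0.01437 (-36.8 dB), φ = 89.2°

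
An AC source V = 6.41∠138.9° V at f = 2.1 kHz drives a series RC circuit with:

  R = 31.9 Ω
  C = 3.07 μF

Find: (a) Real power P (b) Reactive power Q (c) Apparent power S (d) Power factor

Step 1 — Angular frequency: ω = 2π·f = 2π·2100 = 1.319e+04 rad/s.
Step 2 — Component impedances:
  R: Z = R = 31.9 Ω
  C: Z = 1/(jωC) = -j/(ω·C) = 0 - j24.69 Ω
Step 3 — Series combination: Z_total = R + C = 31.9 - j24.69 Ω = 40.34∠-37.7° Ω.
Step 4 — Source phasor: V = 6.41∠138.9° V = -4.83 + j4.214 V.
Step 5 — Current: I = V / Z = -0.1586 + j0.009326 A = 0.1589∠176.6° A.
Step 6 — Complex power: S = V·I* = 0.8056 - j0.6234 VA.
Step 7 — Real power: P = Re(S) = 0.8056 W.
Step 8 — Reactive power: Q = Im(S) = -0.6234 VAR.
Step 9 — Apparent power: |S| = 1.019 VA.
Step 10 — Power factor: PF = P/|S| = 0.7908 (leading).

(a) P = 0.8056 W  (b) Q = -0.6234 VAR  (c) S = 1.019 VA  (d) PF = 0.7908 (leading)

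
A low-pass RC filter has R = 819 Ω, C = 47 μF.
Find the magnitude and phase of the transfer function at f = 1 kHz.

Step 1 — Angular frequency: ω = 2π·1000 = 6283 rad/s.
Step 2 — Transfer function: H(jω) = 1/(1 + jωRC).
Step 3 — Denominator: 1 + jωRC = 1 + j·6283·819·4.7e-05 = 1 + j241.9.
Step 4 — H = 1.71e-05 - j0.004135.
Step 5 — Magnitude: |H| = 0.004135 (-47.7 dB); phase: φ = -89.8°.

|H| = 0.004135 (-47.7 dB), φ = -89.8°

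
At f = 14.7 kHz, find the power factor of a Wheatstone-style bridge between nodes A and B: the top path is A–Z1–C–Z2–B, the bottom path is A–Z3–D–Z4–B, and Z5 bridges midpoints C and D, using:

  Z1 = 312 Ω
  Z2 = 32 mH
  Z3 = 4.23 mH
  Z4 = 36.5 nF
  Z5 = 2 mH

Step 1 — Angular frequency: ω = 2π·f = 2π·1.47e+04 = 9.236e+04 rad/s.
Step 2 — Component impedances:
  Z1: Z = R = 312 Ω
  Z2: Z = jωL = j·9.236e+04·0.032 = 0 + j2956 Ω
  Z3: Z = jωL = j·9.236e+04·0.00423 = 0 + j390.7 Ω
  Z4: Z = 1/(jωC) = -j/(ω·C) = 0 - j296.6 Ω
  Z5: Z = jωL = j·9.236e+04·0.002 = 0 + j184.7 Ω
Step 3 — Bridge requires nodal analysis (the Z5 bridge couples midpoints C and D, so the two paths cannot be reduced to a simple series/parallel combination). Setting node B to ground and injecting 1 A at node A, the 3-node admittance system at A, C, D solves to V_A = Z_AB = 103.8 - j124.3 Ω = 161.9∠-50.1° Ω.
Step 4 — Power factor: PF = cos(φ) = Re(Z)/|Z| = 103.77/161.9 = 0.641.
Step 5 — Type: Im(Z) = -124.3 ⇒ leading (phase φ = -50.1°).

PF = 0.641 (leading, φ = -50.1°)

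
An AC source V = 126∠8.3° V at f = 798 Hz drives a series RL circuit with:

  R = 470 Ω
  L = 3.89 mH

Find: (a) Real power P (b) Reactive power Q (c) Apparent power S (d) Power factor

Step 1 — Angular frequency: ω = 2π·f = 2π·798 = 5014 rad/s.
Step 2 — Component impedances:
  R: Z = R = 470 Ω
  L: Z = jωL = j·5014·0.00389 = 0 + j19.5 Ω
Step 3 — Series combination: Z_total = R + L = 470 + j19.5 Ω = 470.4∠2.4° Ω.
Step 4 — Source phasor: V = 126∠8.3° V = 124.7 + j18.19 V.
Step 5 — Current: I = V / Z = 0.2664 + j0.02764 A = 0.2679∠5.9° A.
Step 6 — Complex power: S = V·I* = 33.72 + j1.399 VA.
Step 7 — Real power: P = Re(S) = 33.72 W.
Step 8 — Reactive power: Q = Im(S) = 1.399 VAR.
Step 9 — Apparent power: |S| = 33.75 VA.
Step 10 — Power factor: PF = P/|S| = 0.9991 (lagging).

(a) P = 33.72 W  (b) Q = 1.399 VAR  (c) S = 33.75 VA  (d) PF = 0.9991 (lagging)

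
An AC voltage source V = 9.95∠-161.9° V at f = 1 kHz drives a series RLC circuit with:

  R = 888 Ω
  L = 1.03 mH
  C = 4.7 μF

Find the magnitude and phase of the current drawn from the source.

Step 1 — Angular frequency: ω = 2π·f = 2π·1000 = 6283 rad/s.
Step 2 — Component impedances:
  R: Z = R = 888 Ω
  L: Z = jωL = j·6283·0.00103 = 0 + j6.472 Ω
  C: Z = 1/(jωC) = -j/(ω·C) = 0 - j33.86 Ω
Step 3 — Series combination: Z_total = R + L + C = 888 - j27.39 Ω = 888.4∠-1.8° Ω.
Step 4 — Source phasor: V = 9.95∠-161.9° V = -9.458 - j3.091 V.
Step 5 — Ohm's law: I = V / Z_total = (-9.458 - j3.091) / (888 - j27.39) = -0.01053 - j0.003806 A.
Step 6 — Convert to polar: |I| = 0.0112 A, ∠I = -160.1°.

I = 0.0112∠-160.1° A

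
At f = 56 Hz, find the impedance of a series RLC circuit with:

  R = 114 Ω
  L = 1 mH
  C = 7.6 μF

Step 1 — Angular frequency: ω = 2π·f = 2π·56 = 351.9 rad/s.
Step 2 — Component impedances:
  R: Z = R = 114 Ω
  L: Z = jωL = j·351.9·0.001 = 0 + j0.3519 Ω
  C: Z = 1/(jωC) = -j/(ω·C) = 0 - j374 Ω
Step 3 — Series combination: Z_total = R + L + C = 114 - j373.6 Ω = 390.6∠-73.0° Ω.

Z = 114 - j373.6 Ω = 390.6∠-73.0° Ω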